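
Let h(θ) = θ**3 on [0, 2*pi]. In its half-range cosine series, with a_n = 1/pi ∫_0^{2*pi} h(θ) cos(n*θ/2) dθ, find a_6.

4*pi/3

a_6 = 1/pi ∫_0^{2*pi} (θ**3) cos(3*θ) dθ.
Integrating by parts three times (tabular method), an antiderivative of (θ**3) cos(3*θ) is θ**3*sin(3*θ)/3 + θ**2*cos(3*θ)/3 - 2*θ*sin(3*θ)/9 - 2*cos(3*θ)/27; evaluating from 0 to 2*pi: ∫_{0}^{2*pi} (θ**3) cos(3*θ) dθ = (-2/27 + 4*pi**2/3) - (-2/27) = 4*pi**2/3.
Hence a_6 = (1/pi)·(4*pi**2/3) = 4*pi/3.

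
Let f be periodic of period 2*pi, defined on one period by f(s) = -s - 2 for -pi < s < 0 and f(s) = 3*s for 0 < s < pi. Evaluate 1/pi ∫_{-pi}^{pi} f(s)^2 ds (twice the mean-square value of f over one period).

1/pi ∫_{-pi}^{pi} f(s)^2 ds = 1/pi · (2*pi*(-3*pi + 6 + 5*pi**2)/3) = -2*pi + 4 + 10*pi**2/3.

-2*pi + 4 + 10*pi**2/3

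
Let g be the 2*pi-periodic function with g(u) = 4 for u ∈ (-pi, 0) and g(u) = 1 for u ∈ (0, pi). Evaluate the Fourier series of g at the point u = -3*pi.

5/2

u = -3*pi differs from u = pi by -2 full period(s), and the series is 2*pi-periodic.
At u = pi the one-sided limits are g(pi^-) = 1 and g(pi^+) = 4.
By Dirichlet's theorem the series converges to their average, [(1) + (4)]/2 = 5/2.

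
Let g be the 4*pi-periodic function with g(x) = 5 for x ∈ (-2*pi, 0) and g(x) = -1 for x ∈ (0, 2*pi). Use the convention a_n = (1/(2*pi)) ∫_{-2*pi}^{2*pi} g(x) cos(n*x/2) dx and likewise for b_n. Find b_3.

b_3 = (1/(2*pi)) ∫_{-2*pi}^{2*pi} g(x) sin(3*x/2) dx.
Split the integral at the breakpoints.
Directly, an antiderivative of (5) sin(3*x/2) is -10*cos(3*x/2)/3; evaluating from -2*pi to 0: ∫_{-2*pi}^{0} (5) sin(3*x/2) dx = (-10/3) - (10/3) = -20/3.
Directly, an antiderivative of (-1) sin(3*x/2) is 2*cos(3*x/2)/3; evaluating from 0 to 2*pi: ∫_{0}^{2*pi} (-1) sin(3*x/2) dx = (-2/3) - (2/3) = -4/3.
Summing the pieces and multiplying by (1/(2*pi)) gives b_3 = -4/pi.

-4/pi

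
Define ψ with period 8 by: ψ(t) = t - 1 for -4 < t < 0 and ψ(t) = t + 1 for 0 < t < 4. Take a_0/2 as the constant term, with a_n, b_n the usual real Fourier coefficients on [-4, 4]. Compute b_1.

12/pi

b_1 = 1/4 ∫_{-4}^{4} ψ(t) sin(pi*t/4) dt.
ψ is odd and sin(pi*t/4) is odd, so the integrand is even and b_1 = 1/2 ∫_0^{4} ψ(t) sin(pi*t/4) dt.
Integrating by parts (boundary term plus one more integral), an antiderivative of (t + 1) sin(pi*t/4) is -4*t*cos(pi*t/4)/pi + 16*sin(pi*t/4)/pi**2 - 4*cos(pi*t/4)/pi; evaluating from 0 to 4: ∫_{0}^{4} (t + 1) sin(pi*t/4) dt = (20/pi) - (-4/pi) = 24/pi.
Hence b_1 = (1/2)·(24/pi) = 12/pi.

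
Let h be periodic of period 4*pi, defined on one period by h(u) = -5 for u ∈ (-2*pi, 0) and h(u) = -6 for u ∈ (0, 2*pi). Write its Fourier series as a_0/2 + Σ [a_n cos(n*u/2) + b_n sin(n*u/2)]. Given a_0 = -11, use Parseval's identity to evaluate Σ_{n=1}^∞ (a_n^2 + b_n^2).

1/2

Parseval: a_0^2/2 + Σ_{n≥1} (a_n^2+b_n^2) = (1/(2*pi)) ∫_{-2*pi}^{2*pi} h(u)^2 du = 61.
Subtract a_0^2/2 = 121/2: Σ (a_n^2+b_n^2) = 1/2.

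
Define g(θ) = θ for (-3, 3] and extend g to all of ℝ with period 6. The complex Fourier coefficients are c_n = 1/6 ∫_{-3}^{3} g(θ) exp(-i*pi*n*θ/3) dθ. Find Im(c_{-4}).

-3/(4*pi)

Since g is real-valued, Im(c_{-4}) = -1/6 ∫_{-3}^{3} g(θ) sin(-4*pi*θ/3) dθ = b_{4}/2.
g is odd and sin(-4*pi*θ/3) is odd, so the integrand is even: ∫_{-3}^{3} g(θ) sin(-4*pi*θ/3) dθ = 2∫_0^{3} g(θ) sin(-4*pi*θ/3) dθ.
Integrating by parts (boundary term plus one more integral), an antiderivative of (θ) sin(-4*pi*θ/3) is 3*θ*cos(4*pi*θ/3)/(4*pi) - 9*sin(4*pi*θ/3)/(16*pi**2); evaluating from 0 to 3: ∫_{0}^{3} (θ) sin(-4*pi*θ/3) dθ = (9/(4*pi)) - (0) = 9/(4*pi).
So ∫_{-3}^{3} g(θ) sin(-4*pi*θ/3) dθ = 9/(2*pi).
Hence Im(c_{-4}) = (-1/6)·(9/(2*pi)) = -3/(4*pi).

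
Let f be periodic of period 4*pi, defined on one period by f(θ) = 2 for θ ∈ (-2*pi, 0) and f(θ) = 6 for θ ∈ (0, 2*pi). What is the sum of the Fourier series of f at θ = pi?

6

f is continuous at θ = pi with value 6, so the series converges to 6 there.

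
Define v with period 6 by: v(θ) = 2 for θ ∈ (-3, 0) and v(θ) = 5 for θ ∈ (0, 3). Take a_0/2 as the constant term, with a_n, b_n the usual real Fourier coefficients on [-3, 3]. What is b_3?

2/pi

b_3 = 1/3 ∫_{-3}^{3} v(θ) sin(pi*θ) dθ.
Split the integral at the breakpoints.
Directly, an antiderivative of (2) sin(pi*θ) is -2*cos(pi*θ)/pi; evaluating from -3 to 0: ∫_{-3}^{0} (2) sin(pi*θ) dθ = (-2/pi) - (2/pi) = -4/pi.
Directly, an antiderivative of (5) sin(pi*θ) is -5*cos(pi*θ)/pi; evaluating from 0 to 3: ∫_{0}^{3} (5) sin(pi*θ) dθ = (5/pi) - (-5/pi) = 10/pi.
Summing the pieces and multiplying by (1/3) gives b_3 = 2/pi.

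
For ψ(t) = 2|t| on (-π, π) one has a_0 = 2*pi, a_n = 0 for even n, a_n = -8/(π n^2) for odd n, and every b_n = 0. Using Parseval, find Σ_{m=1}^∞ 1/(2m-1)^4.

Parseval: a_0^2/2 + Σ a_n^2 = (1/π) ∫_{-π}^{π} ψ(t)^2 dt = 8*pi**2/3.
Subtract a_0^2/2 = 2*pi**2: Σ a_n^2 = 2*pi**2/3.
Only odd n contribute, with a_n^2 = 64/(π^2 n^4), so Σ_{m≥1} 1/(2m-1)^4 = π^2·(2*pi**2/3)/64 = pi**4/96.

pi**4/96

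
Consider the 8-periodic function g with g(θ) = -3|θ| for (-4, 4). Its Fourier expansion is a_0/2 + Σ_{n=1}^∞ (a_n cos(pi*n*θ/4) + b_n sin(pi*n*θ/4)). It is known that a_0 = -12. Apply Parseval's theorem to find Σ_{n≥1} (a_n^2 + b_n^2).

Parseval: a_0^2/2 + Σ_{n≥1} (a_n^2+b_n^2) = 1/4 ∫_{-4}^{4} g(θ)^2 dθ = 96.
Subtract a_0^2/2 = 72: Σ (a_n^2+b_n^2) = 24.

24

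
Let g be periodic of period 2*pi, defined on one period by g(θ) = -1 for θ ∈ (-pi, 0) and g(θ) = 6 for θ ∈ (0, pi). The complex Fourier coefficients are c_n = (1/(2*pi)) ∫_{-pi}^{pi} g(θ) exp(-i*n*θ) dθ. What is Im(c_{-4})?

0

Since g is real-valued, Im(c_{-4}) = -(1/(2*pi)) ∫_{-pi}^{pi} g(θ) sin(-4*θ) dθ = b_{4}/2.
Split the integral at the breakpoints.
Directly, an antiderivative of (-1) sin(-4*θ) is -cos(4*θ)/4; evaluating from -pi to 0: ∫_{-pi}^{0} (-1) sin(-4*θ) dθ = (-1/4) - (-1/4) = 0.
Directly, an antiderivative of (6) sin(-4*θ) is 3*cos(4*θ)/2; evaluating from 0 to pi: ∫_{0}^{pi} (6) sin(-4*θ) dθ = (3/2) - (3/2) = 0.
So ∫_{-pi}^{pi} g(θ) sin(-4*θ) dθ = 0.
Hence Im(c_{-4}) = (-1/(2*pi))·(0) = 0.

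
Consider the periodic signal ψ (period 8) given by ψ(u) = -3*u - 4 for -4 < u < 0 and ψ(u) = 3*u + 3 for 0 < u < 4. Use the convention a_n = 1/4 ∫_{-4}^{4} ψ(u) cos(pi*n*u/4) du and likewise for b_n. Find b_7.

b_7 = 1/4 ∫_{-4}^{4} ψ(u) sin(7*pi*u/4) du.
Split the integral at the breakpoints.
Integrating by parts (boundary term plus one more integral), an antiderivative of (-3*u - 4) sin(7*pi*u/4) is 12*u*cos(7*pi*u/4)/(7*pi) - 48*sin(7*pi*u/4)/(49*pi**2) + 16*cos(7*pi*u/4)/(7*pi); evaluating from -4 to 0: ∫_{-4}^{0} (-3*u - 4) sin(7*pi*u/4) du = (16/(7*pi)) - (32/(7*pi)) = -16/(7*pi).
Integrating by parts (boundary term plus one more integral), an antiderivative of (3*u + 3) sin(7*pi*u/4) is -12*u*cos(7*pi*u/4)/(7*pi) + 48*sin(7*pi*u/4)/(49*pi**2) - 12*cos(7*pi*u/4)/(7*pi); evaluating from 0 to 4: ∫_{0}^{4} (3*u + 3) sin(7*pi*u/4) du = (60/(7*pi)) - (-12/(7*pi)) = 72/(7*pi).
Summing the pieces and multiplying by (1/4) gives b_7 = 2/pi.

2/pi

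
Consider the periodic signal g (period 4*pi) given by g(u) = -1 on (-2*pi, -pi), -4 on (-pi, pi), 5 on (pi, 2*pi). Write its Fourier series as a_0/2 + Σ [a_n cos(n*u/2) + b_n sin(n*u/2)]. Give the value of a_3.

a_3 = (1/(2*pi)) ∫_{-2*pi}^{2*pi} g(u) cos(3*u/2) du.
Split the integral at the breakpoints.
Directly, an antiderivative of (-1) cos(3*u/2) is -2*sin(3*u/2)/3; evaluating from -2*pi to -pi: ∫_{-2*pi}^{-pi} (-1) cos(3*u/2) du = (-2/3) - (0) = -2/3.
Directly, an antiderivative of (-4) cos(3*u/2) is -8*sin(3*u/2)/3; evaluating from -pi to pi: ∫_{-pi}^{pi} (-4) cos(3*u/2) du = (8/3) - (-8/3) = 16/3.
Directly, an antiderivative of (5) cos(3*u/2) is 10*sin(3*u/2)/3; evaluating from pi to 2*pi: ∫_{pi}^{2*pi} (5) cos(3*u/2) du = (0) - (-10/3) = 10/3.
Summing the pieces and multiplying by (1/(2*pi)) gives a_3 = 4/pi.

4/pi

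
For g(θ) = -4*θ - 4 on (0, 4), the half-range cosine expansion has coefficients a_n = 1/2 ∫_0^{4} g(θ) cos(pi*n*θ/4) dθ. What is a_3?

a_3 = 1/2 ∫_0^{4} (-4*θ - 4) cos(3*pi*θ/4) dθ.
Integrating by parts (boundary term plus one more integral), an antiderivative of (-4*θ - 4) cos(3*pi*θ/4) is -16*θ*sin(3*pi*θ/4)/(3*pi) - 16*sin(3*pi*θ/4)/(3*pi) - 64*cos(3*pi*θ/4)/(9*pi**2); evaluating from 0 to 4: ∫_{0}^{4} (-4*θ - 4) cos(3*pi*θ/4) dθ = (64/(9*pi**2)) - (-64/(9*pi**2)) = 128/(9*pi**2).
Hence a_3 = (1/2)·(128/(9*pi**2)) = 64/(9*pi**2).

64/(9*pi**2)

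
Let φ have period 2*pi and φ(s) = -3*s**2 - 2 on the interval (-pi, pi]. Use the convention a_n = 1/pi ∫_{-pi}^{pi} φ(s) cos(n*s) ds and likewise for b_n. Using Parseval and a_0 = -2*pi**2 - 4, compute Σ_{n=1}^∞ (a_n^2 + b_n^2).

Parseval: a_0^2/2 + Σ_{n≥1} (a_n^2+b_n^2) = 1/pi ∫_{-pi}^{pi} φ(s)^2 ds = 8 + 8*pi**2 + 18*pi**4/5.
Subtract a_0^2/2 = 2*(2 + pi**2)**2: Σ (a_n^2+b_n^2) = 8*pi**4/5.

8*pi**4/5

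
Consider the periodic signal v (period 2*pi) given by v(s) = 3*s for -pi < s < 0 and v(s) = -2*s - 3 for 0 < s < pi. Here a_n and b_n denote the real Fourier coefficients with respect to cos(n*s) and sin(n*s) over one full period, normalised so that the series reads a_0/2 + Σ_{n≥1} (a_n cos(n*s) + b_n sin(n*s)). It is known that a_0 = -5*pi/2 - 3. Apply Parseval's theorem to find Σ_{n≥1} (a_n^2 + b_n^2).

-3*pi/2 + 9/2 + 29*pi**2/24

Parseval: a_0^2/2 + Σ_{n≥1} (a_n^2+b_n^2) = 1/pi ∫_{-pi}^{pi} v(s)^2 ds = 9 + 6*pi + 13*pi**2/3.
Subtract a_0^2/2 = (6 + 5*pi)**2/8: Σ (a_n^2+b_n^2) = -3*pi/2 + 9/2 + 29*pi**2/24.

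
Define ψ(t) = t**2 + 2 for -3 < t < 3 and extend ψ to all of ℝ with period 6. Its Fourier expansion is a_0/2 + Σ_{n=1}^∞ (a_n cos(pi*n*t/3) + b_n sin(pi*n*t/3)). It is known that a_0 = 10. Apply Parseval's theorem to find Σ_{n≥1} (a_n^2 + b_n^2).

72/5

Parseval: a_0^2/2 + Σ_{n≥1} (a_n^2+b_n^2) = 1/3 ∫_{-3}^{3} ψ(t)^2 dt = 322/5.
Subtract a_0^2/2 = 50: Σ (a_n^2+b_n^2) = 72/5.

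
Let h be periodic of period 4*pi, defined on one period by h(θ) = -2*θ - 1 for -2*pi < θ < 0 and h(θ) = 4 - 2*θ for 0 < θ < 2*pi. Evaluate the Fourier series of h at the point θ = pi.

4 - 2*pi

h is continuous at θ = pi with value 4 - 2*pi, so the series converges to 4 - 2*pi there.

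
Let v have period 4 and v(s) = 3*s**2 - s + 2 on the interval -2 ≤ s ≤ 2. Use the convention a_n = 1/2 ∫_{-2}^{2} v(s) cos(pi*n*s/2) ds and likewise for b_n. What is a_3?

-16/(3*pi**2)

a_3 = 1/2 ∫_{-2}^{2} v(s) cos(3*pi*s/2) ds.
Integrating by parts twice (tabular method), an antiderivative of (3*s**2 - s + 2) cos(3*pi*s/2) is 2*s**2*sin(3*pi*s/2)/pi - 2*s*sin(3*pi*s/2)/(3*pi) + 8*s*cos(3*pi*s/2)/(3*pi**2) - 16*sin(3*pi*s/2)/(9*pi**3) + 4*sin(3*pi*s/2)/(3*pi) - 4*cos(3*pi*s/2)/(9*pi**2); evaluating from -2 to 2: ∫_{-2}^{2} (3*s**2 - s + 2) cos(3*pi*s/2) ds = (-44/(9*pi**2)) - (52/(9*pi**2)) = -32/(3*pi**2).
Hence a_3 = (1/2)·(-32/(3*pi**2)) = -16/(3*pi**2).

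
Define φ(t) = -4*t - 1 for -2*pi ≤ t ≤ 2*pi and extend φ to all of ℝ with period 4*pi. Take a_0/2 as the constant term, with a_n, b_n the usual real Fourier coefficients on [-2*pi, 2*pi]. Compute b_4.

b_4 = (1/(2*pi)) ∫_{-2*pi}^{2*pi} φ(t) sin(2*t) dt.
Integrating by parts (boundary term plus one more integral), an antiderivative of (-4*t - 1) sin(2*t) is 2*t*cos(2*t) - sin(2*t) + cos(2*t)/2; evaluating from -2*pi to 2*pi: ∫_{-2*pi}^{2*pi} (-4*t - 1) sin(2*t) dt = (1/2 + 4*pi) - (1/2 - 4*pi) = 8*pi.
Hence b_4 = (1/(2*pi))·(8*pi) = 4.

4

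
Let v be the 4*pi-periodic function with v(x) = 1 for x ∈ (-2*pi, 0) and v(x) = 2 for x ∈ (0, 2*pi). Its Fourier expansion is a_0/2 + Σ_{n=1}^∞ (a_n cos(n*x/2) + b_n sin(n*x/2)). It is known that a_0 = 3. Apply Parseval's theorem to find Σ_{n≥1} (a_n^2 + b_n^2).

Parseval: a_0^2/2 + Σ_{n≥1} (a_n^2+b_n^2) = (1/(2*pi)) ∫_{-2*pi}^{2*pi} v(x)^2 dx = 5.
Subtract a_0^2/2 = 9/2: Σ (a_n^2+b_n^2) = 1/2.

1/2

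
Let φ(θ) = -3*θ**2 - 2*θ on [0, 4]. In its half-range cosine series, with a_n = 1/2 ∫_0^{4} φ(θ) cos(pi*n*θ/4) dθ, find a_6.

a_6 = 1/2 ∫_0^{4} (-3*θ**2 - 2*θ) cos(3*pi*θ/2) dθ.
Integrating by parts twice (tabular method), an antiderivative of (-3*θ**2 - 2*θ) cos(3*pi*θ/2) is -2*θ**2*sin(3*pi*θ/2)/pi - 4*θ*sin(3*pi*θ/2)/(3*pi) - 8*θ*cos(3*pi*θ/2)/(3*pi**2) + 16*sin(3*pi*θ/2)/(9*pi**3) - 8*cos(3*pi*θ/2)/(9*pi**2); evaluating from 0 to 4: ∫_{0}^{4} (-3*θ**2 - 2*θ) cos(3*pi*θ/2) dθ = (-104/(9*pi**2)) - (-8/(9*pi**2)) = -32/(3*pi**2).
Hence a_6 = (1/2)·(-32/(3*pi**2)) = -16/(3*pi**2).

-16/(3*pi**2)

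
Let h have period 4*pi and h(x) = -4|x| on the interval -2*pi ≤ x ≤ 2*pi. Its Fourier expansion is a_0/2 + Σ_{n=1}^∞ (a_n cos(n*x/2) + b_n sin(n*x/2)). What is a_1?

a_1 = (1/(2*pi)) ∫_{-2*pi}^{2*pi} h(x) cos(x/2) dx.
h is even and cos(x/2) is even, so the integrand is even and a_1 = 1/pi ∫_0^{2*pi} h(x) cos(x/2) dx.
Integrating by parts (boundary term plus one more integral), an antiderivative of (-4*x) cos(x/2) is -8*x*sin(x/2) - 16*cos(x/2); evaluating from 0 to 2*pi: ∫_{0}^{2*pi} (-4*x) cos(x/2) dx = (16) - (-16) = 32.
Hence a_1 = (1/pi)·(32) = 32/pi.

32/pi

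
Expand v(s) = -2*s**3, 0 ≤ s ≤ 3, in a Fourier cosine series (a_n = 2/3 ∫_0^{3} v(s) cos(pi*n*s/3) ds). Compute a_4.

a_4 = 2/3 ∫_0^{3} (-2*s**3) cos(4*pi*s/3) ds.
Integrating by parts three times (tabular method), an antiderivative of (-2*s**3) cos(4*pi*s/3) is -3*s**3*sin(4*pi*s/3)/(2*pi) - 27*s**2*cos(4*pi*s/3)/(8*pi**2) + 81*s*sin(4*pi*s/3)/(16*pi**3) + 243*cos(4*pi*s/3)/(64*pi**4); evaluating from 0 to 3: ∫_{0}^{3} (-2*s**3) cos(4*pi*s/3) ds = (243*(1 - 8*pi**2)/(64*pi**4)) - (243/(64*pi**4)) = -243/(8*pi**2).
Hence a_4 = (2/3)·(-243/(8*pi**2)) = -81/(4*pi**2).

-81/(4*pi**2)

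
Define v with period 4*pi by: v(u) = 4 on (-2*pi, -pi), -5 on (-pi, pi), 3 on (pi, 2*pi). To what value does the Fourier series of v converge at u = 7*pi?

-1/2

u = 7*pi differs from u = -pi by 2 full period(s), and the series is 4*pi-periodic.
At u = -pi the one-sided limits are v(-pi^-) = 4 and v(-pi^+) = -5.
By Dirichlet's theorem the series converges to their average, [(4) + (-5)]/2 = -1/2.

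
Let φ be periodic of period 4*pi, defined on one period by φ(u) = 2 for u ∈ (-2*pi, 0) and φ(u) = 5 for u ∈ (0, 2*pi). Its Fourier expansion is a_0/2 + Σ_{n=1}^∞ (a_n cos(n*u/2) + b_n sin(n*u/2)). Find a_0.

a_0 = (1/(2*pi)) ∫_{-2*pi}^{2*pi} φ(u) du = (1/(2*pi)) · (14*pi) = 7.

7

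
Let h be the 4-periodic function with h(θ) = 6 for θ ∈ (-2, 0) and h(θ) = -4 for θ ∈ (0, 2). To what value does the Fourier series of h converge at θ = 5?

-4

θ = 5 differs from θ = 1 by 1 full period(s), and the series is 4-periodic.
h is continuous at θ = 1 with value -4, so the series converges to -4 there.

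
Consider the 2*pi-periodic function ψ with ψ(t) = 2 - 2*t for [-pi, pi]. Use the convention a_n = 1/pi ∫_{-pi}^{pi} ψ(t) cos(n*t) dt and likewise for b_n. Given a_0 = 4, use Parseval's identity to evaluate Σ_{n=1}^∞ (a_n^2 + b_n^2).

Parseval: a_0^2/2 + Σ_{n≥1} (a_n^2+b_n^2) = 1/pi ∫_{-pi}^{pi} ψ(t)^2 dt = 8 + 8*pi**2/3.
Subtract a_0^2/2 = 8: Σ (a_n^2+b_n^2) = 8*pi**2/3.

8*pi**2/3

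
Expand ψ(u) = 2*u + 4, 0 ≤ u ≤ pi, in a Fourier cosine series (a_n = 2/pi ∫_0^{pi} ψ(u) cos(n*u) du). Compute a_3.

-8/(9*pi)

a_3 = 2/pi ∫_0^{pi} (2*u + 4) cos(3*u) du.
Integrating by parts (boundary term plus one more integral), an antiderivative of (2*u + 4) cos(3*u) is 2*u*sin(3*u)/3 + 4*sin(3*u)/3 + 2*cos(3*u)/9; evaluating from 0 to pi: ∫_{0}^{pi} (2*u + 4) cos(3*u) du = (-2/9) - (2/9) = -4/9.
Hence a_3 = (2/pi)·(-4/9) = -8/(9*pi).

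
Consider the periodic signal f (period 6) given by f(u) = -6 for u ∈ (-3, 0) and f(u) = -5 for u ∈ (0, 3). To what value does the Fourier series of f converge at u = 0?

-11/2

At u = 0 the one-sided limits are f(0^-) = -6 and f(0^+) = -5.
By Dirichlet's theorem the series converges to their average, [(-6) + (-5)]/2 = -11/2.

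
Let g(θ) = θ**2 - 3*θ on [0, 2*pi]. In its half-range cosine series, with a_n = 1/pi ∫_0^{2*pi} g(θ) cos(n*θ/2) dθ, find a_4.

1

a_4 = 1/pi ∫_0^{2*pi} (θ**2 - 3*θ) cos(2*θ) dθ.
Integrating by parts twice (tabular method), an antiderivative of (θ**2 - 3*θ) cos(2*θ) is θ**2*sin(2*θ)/2 - 3*θ*sin(2*θ)/2 + θ*cos(2*θ)/2 - sin(2*θ)/4 - 3*cos(2*θ)/4; evaluating from 0 to 2*pi: ∫_{0}^{2*pi} (θ**2 - 3*θ) cos(2*θ) dθ = (-3/4 + pi) - (-3/4) = pi.
Hence a_4 = (1/pi)·(pi) = 1.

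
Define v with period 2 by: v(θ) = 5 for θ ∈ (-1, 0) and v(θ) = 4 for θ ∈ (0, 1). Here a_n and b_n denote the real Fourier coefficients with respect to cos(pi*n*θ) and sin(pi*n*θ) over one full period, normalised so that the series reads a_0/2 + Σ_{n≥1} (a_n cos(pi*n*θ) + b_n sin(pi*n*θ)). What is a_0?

a_0 = ∫_{-1}^{1} v(θ) dθ = 9.

9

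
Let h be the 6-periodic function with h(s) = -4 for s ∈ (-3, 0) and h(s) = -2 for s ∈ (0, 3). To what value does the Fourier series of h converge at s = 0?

-3

At s = 0 the one-sided limits are h(0^-) = -4 and h(0^+) = -2.
By Dirichlet's theorem the series converges to their average, [(-4) + (-2)]/2 = -3.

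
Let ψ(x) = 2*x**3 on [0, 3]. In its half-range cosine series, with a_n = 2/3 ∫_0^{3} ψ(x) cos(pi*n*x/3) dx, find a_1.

324*(4 - pi**2)/pi**4

a_1 = 2/3 ∫_0^{3} (2*x**3) cos(pi*x/3) dx.
Integrating by parts three times (tabular method), an antiderivative of (2*x**3) cos(pi*x/3) is 6*x**3*sin(pi*x/3)/pi + 54*x**2*cos(pi*x/3)/pi**2 - 324*x*sin(pi*x/3)/pi**3 - 972*cos(pi*x/3)/pi**4; evaluating from 0 to 3: ∫_{0}^{3} (2*x**3) cos(pi*x/3) dx = (486*(2 - pi**2)/pi**4) - (-972/pi**4) = 486*(4 - pi**2)/pi**4.
Hence a_1 = (2/3)·(486*(4 - pi**2)/pi**4) = 324*(4 - pi**2)/pi**4.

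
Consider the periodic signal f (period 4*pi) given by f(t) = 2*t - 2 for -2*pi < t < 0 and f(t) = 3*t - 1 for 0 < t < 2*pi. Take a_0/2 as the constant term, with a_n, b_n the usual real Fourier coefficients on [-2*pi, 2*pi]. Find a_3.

-4/(9*pi)

a_3 = (1/(2*pi)) ∫_{-2*pi}^{2*pi} f(t) cos(3*t/2) dt.
Split the integral at the breakpoints.
Integrating by parts (boundary term plus one more integral), an antiderivative of (2*t - 2) cos(3*t/2) is 4*t*sin(3*t/2)/3 - 4*sin(3*t/2)/3 + 8*cos(3*t/2)/9; evaluating from -2*pi to 0: ∫_{-2*pi}^{0} (2*t - 2) cos(3*t/2) dt = (8/9) - (-8/9) = 16/9.
Integrating by parts (boundary term plus one more integral), an antiderivative of (3*t - 1) cos(3*t/2) is 2*t*sin(3*t/2) - 2*sin(3*t/2)/3 + 4*cos(3*t/2)/3; evaluating from 0 to 2*pi: ∫_{0}^{2*pi} (3*t - 1) cos(3*t/2) dt = (-4/3) - (4/3) = -8/3.
Summing the pieces and multiplying by (1/(2*pi)) gives a_3 = -4/(9*pi).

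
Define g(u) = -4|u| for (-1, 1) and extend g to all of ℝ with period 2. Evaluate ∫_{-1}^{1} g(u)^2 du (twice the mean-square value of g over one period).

∫_{-1}^{1} g(u)^2 du = 32/3.

32/3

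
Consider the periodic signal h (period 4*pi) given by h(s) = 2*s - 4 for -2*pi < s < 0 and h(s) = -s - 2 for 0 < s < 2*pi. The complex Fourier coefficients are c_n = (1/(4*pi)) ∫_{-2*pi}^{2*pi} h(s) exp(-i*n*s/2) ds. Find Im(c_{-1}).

Since h is real-valued, Im(c_{-1}) = -(1/(4*pi)) ∫_{-2*pi}^{2*pi} h(s) sin(-s/2) ds = b_{1}/2.
Split the integral at the breakpoints.
Integrating by parts (boundary term plus one more integral), an antiderivative of (2*s - 4) sin(-s/2) is 4*s*cos(s/2) - 8*sin(s/2) - 8*cos(s/2); evaluating from -2*pi to 0: ∫_{-2*pi}^{0} (2*s - 4) sin(-s/2) ds = (-8) - (8 + 8*pi) = -8*pi - 16.
Integrating by parts (boundary term plus one more integral), an antiderivative of (-s - 2) sin(-s/2) is -2*s*cos(s/2) + 4*sin(s/2) - 4*cos(s/2); evaluating from 0 to 2*pi: ∫_{0}^{2*pi} (-s - 2) sin(-s/2) ds = (4 + 4*pi) - (-4) = 8 + 4*pi.
So ∫_{-2*pi}^{2*pi} h(s) sin(-s/2) ds = -4*pi - 8.
Hence Im(c_{-1}) = (-1/(4*pi))·(-4*pi - 8) = (2 + pi)/pi.

(2 + pi)/pi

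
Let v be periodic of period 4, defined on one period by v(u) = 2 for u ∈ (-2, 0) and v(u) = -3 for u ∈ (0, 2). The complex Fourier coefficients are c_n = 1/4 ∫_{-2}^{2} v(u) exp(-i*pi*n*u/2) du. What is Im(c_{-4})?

0

Since v is real-valued, Im(c_{-4}) = -1/4 ∫_{-2}^{2} v(u) sin(-2*pi*u) du = b_{4}/2.
Split the integral at the breakpoints.
Directly, an antiderivative of (2) sin(-2*pi*u) is cos(2*pi*u)/pi; evaluating from -2 to 0: ∫_{-2}^{0} (2) sin(-2*pi*u) du = (1/pi) - (1/pi) = 0.
Directly, an antiderivative of (-3) sin(-2*pi*u) is -3*cos(2*pi*u)/(2*pi); evaluating from 0 to 2: ∫_{0}^{2} (-3) sin(-2*pi*u) du = (-3/(2*pi)) - (-3/(2*pi)) = 0.
So ∫_{-2}^{2} v(u) sin(-2*pi*u) du = 0.
Hence Im(c_{-4}) = (-1/4)·(0) = 0.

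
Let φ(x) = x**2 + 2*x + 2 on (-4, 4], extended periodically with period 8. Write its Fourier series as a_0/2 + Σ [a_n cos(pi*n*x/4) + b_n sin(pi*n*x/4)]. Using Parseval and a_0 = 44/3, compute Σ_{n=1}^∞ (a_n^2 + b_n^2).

Parseval: a_0^2/2 + Σ_{n≥1} (a_n^2+b_n^2) = 1/4 ∫_{-4}^{4} φ(x)^2 dx = 2936/15.
Subtract a_0^2/2 = 968/9: Σ (a_n^2+b_n^2) = 3968/45.

3968/45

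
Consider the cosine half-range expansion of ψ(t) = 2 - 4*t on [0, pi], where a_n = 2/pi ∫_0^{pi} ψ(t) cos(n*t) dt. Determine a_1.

a_1 = 2/pi ∫_0^{pi} (2 - 4*t) cos(t) dt.
Integrating by parts (boundary term plus one more integral), an antiderivative of (2 - 4*t) cos(t) is -4*t*sin(t) + 2*sin(t) - 4*cos(t); evaluating from 0 to pi: ∫_{0}^{pi} (2 - 4*t) cos(t) dt = (4) - (-4) = 8.
Hence a_1 = (2/pi)·(8) = 16/pi.

16/pi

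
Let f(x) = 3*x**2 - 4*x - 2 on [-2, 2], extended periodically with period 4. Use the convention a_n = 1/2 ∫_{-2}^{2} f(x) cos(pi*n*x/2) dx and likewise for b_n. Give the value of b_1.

-16/pi

b_1 = 1/2 ∫_{-2}^{2} f(x) sin(pi*x/2) dx.
Integrating by parts twice (tabular method), an antiderivative of (3*x**2 - 4*x - 2) sin(pi*x/2) is -6*x**2*cos(pi*x/2)/pi + 24*x*sin(pi*x/2)/pi**2 + 8*x*cos(pi*x/2)/pi - 16*sin(pi*x/2)/pi**2 + 4*cos(pi*x/2)/pi + 48*cos(pi*x/2)/pi**3; evaluating from -2 to 2: ∫_{-2}^{2} (3*x**2 - 4*x - 2) sin(pi*x/2) dx = (-48/pi**3 + 4/pi) - (-48/pi**3 + 36/pi) = -32/pi.
Hence b_1 = (1/2)·(-32/pi) = -16/pi.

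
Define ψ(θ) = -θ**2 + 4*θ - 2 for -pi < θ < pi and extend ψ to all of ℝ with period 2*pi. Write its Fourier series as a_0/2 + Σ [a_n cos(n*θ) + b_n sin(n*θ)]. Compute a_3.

4/9

a_3 = 1/pi ∫_{-pi}^{pi} ψ(θ) cos(3*θ) dθ.
Integrating by parts twice (tabular method), an antiderivative of (-θ**2 + 4*θ - 2) cos(3*θ) is -θ**2*sin(3*θ)/3 + 4*θ*sin(3*θ)/3 - 2*θ*cos(3*θ)/9 - 16*sin(3*θ)/27 + 4*cos(3*θ)/9; evaluating from -pi to pi: ∫_{-pi}^{pi} (-θ**2 + 4*θ - 2) cos(3*θ) dθ = (-4/9 + 2*pi/9) - (-2*pi/9 - 4/9) = 4*pi/9.
Hence a_3 = (1/pi)·(4*pi/9) = 4/9.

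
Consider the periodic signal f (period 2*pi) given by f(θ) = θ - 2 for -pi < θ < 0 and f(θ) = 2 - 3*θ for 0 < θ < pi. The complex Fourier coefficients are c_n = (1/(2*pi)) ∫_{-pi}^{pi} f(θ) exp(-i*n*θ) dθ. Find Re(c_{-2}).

Since f is real-valued, Re(c_{-2}) = (1/(2*pi)) ∫_{-pi}^{pi} f(θ) cos(-2*θ) dθ = a_{2}/2.
Split the integral at the breakpoints.
Integrating by parts (boundary term plus one more integral), an antiderivative of (θ - 2) cos(-2*θ) is θ*sin(2*θ)/2 - sin(2*θ) + cos(2*θ)/4; evaluating from -pi to 0: ∫_{-pi}^{0} (θ - 2) cos(-2*θ) dθ = (1/4) - (1/4) = 0.
Integrating by parts (boundary term plus one more integral), an antiderivative of (2 - 3*θ) cos(-2*θ) is -3*θ*sin(2*θ)/2 + sin(2*θ) - 3*cos(2*θ)/4; evaluating from 0 to pi: ∫_{0}^{pi} (2 - 3*θ) cos(-2*θ) dθ = (-3/4) - (-3/4) = 0.
So ∫_{-pi}^{pi} f(θ) cos(-2*θ) dθ = 0.
Hence Re(c_{-2}) = (1/(2*pi))·(0) = 0.

0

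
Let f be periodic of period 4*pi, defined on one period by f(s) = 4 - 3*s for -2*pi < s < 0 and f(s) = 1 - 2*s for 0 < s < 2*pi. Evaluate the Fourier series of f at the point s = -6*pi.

5/2 + pi

s = -6*pi differs from s = -2*pi by -1 full period(s), and the series is 4*pi-periodic.
At s = -2*pi the one-sided limits are f(-2*pi^-) = 1 - 4*pi and f(-2*pi^+) = 4 + 6*pi.
By Dirichlet's theorem the series converges to their average, [(1 - 4*pi) + (4 + 6*pi)]/2 = 5/2 + pi.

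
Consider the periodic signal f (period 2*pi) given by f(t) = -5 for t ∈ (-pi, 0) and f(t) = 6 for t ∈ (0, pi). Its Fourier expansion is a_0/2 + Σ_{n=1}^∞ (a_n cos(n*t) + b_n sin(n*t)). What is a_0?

1

a_0 = 1/pi ∫_{-pi}^{pi} f(t) dt = 1/pi · (pi) = 1.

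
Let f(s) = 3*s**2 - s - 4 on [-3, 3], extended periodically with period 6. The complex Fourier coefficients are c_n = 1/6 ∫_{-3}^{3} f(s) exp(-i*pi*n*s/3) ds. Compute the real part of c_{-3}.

-6/pi**2

Since f is real-valued, Re(c_{-3}) = 1/6 ∫_{-3}^{3} f(s) cos(-pi*s) ds = a_{3}/2.
Integrating by parts twice (tabular method), an antiderivative of (3*s**2 - s - 4) cos(-pi*s) is 3*s**2*sin(pi*s)/pi - s*sin(pi*s)/pi + 6*s*cos(pi*s)/pi**2 - 4*sin(pi*s)/pi - 6*sin(pi*s)/pi**3 - cos(pi*s)/pi**2; evaluating from -3 to 3: ∫_{-3}^{3} (3*s**2 - s - 4) cos(-pi*s) ds = (-17/pi**2) - (19/pi**2) = -36/pi**2.
Hence Re(c_{-3}) = (1/6)·(-36/pi**2) = -6/pi**2.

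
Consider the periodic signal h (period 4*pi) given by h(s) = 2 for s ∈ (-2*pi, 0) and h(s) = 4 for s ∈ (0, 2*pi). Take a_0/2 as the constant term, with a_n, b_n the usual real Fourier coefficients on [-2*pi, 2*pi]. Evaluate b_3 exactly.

b_3 = (1/(2*pi)) ∫_{-2*pi}^{2*pi} h(s) sin(3*s/2) ds.
Split the integral at the breakpoints.
Directly, an antiderivative of (2) sin(3*s/2) is -4*cos(3*s/2)/3; evaluating from -2*pi to 0: ∫_{-2*pi}^{0} (2) sin(3*s/2) ds = (-4/3) - (4/3) = -8/3.
Directly, an antiderivative of (4) sin(3*s/2) is -8*cos(3*s/2)/3; evaluating from 0 to 2*pi: ∫_{0}^{2*pi} (4) sin(3*s/2) ds = (8/3) - (-8/3) = 16/3.
Summing the pieces and multiplying by (1/(2*pi)) gives b_3 = 4/(3*pi).

4/(3*pi)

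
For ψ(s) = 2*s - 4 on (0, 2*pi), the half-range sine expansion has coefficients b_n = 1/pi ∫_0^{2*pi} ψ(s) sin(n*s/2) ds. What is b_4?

b_4 = 1/pi ∫_0^{2*pi} (2*s - 4) sin(2*s) ds.
Integrating by parts (boundary term plus one more integral), an antiderivative of (2*s - 4) sin(2*s) is -s*cos(2*s) + sin(2*s)/2 + 2*cos(2*s); evaluating from 0 to 2*pi: ∫_{0}^{2*pi} (2*s - 4) sin(2*s) ds = (2 - 2*pi) - (2) = -2*pi.
Hence b_4 = (1/pi)·(-2*pi) = -2.

-2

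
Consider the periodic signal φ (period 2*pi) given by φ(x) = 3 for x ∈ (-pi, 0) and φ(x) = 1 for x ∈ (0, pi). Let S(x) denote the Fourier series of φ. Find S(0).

2

At x = 0 the one-sided limits are φ(0^-) = 3 and φ(0^+) = 1.
By Dirichlet's theorem the series converges to their average, [(3) + (1)]/2 = 2.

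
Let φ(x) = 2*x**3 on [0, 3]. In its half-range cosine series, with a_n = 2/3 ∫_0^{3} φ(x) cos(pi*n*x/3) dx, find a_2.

a_2 = 2/3 ∫_0^{3} (2*x**3) cos(2*pi*x/3) dx.
Integrating by parts three times (tabular method), an antiderivative of (2*x**3) cos(2*pi*x/3) is 3*x**3*sin(2*pi*x/3)/pi + 27*x**2*cos(2*pi*x/3)/(2*pi**2) - 81*x*sin(2*pi*x/3)/(2*pi**3) - 243*cos(2*pi*x/3)/(4*pi**4); evaluating from 0 to 3: ∫_{0}^{3} (2*x**3) cos(2*pi*x/3) dx = (243*(-1 + 2*pi**2)/(4*pi**4)) - (-243/(4*pi**4)) = 243/(2*pi**2).
Hence a_2 = (2/3)·(243/(2*pi**2)) = 81/pi**2.

81/pi**2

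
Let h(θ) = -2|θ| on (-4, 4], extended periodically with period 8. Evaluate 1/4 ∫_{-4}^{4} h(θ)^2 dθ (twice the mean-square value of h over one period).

128/3

1/4 ∫_{-4}^{4} h(θ)^2 dθ = 1/4 · (512/3) = 128/3.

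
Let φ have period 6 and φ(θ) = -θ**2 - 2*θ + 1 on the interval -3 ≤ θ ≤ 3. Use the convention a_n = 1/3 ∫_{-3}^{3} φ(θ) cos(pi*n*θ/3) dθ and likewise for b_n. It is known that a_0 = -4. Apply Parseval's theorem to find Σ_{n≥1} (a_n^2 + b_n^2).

Parseval: a_0^2/2 + Σ_{n≥1} (a_n^2+b_n^2) = 1/3 ∫_{-3}^{3} φ(θ)^2 dθ = 232/5.
Subtract a_0^2/2 = 8: Σ (a_n^2+b_n^2) = 192/5.

192/5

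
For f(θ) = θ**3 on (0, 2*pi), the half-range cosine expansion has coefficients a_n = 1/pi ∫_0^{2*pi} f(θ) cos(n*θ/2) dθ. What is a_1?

a_1 = 1/pi ∫_0^{2*pi} (θ**3) cos(θ/2) dθ.
Integrating by parts three times (tabular method), an antiderivative of (θ**3) cos(θ/2) is 2*θ**3*sin(θ/2) + 12*θ**2*cos(θ/2) - 48*θ*sin(θ/2) - 96*cos(θ/2); evaluating from 0 to 2*pi: ∫_{0}^{2*pi} (θ**3) cos(θ/2) dθ = (96 - 48*pi**2) - (-96) = 192 - 48*pi**2.
Hence a_1 = (1/pi)·(192 - 48*pi**2) = -48*pi + 192/pi.

-48*pi + 192/pi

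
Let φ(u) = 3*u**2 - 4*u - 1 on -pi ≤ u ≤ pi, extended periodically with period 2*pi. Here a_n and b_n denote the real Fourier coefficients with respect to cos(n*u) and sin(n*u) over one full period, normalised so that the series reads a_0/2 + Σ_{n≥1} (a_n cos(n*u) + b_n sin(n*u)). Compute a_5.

a_5 = 1/pi ∫_{-pi}^{pi} φ(u) cos(5*u) du.
Integrating by parts twice (tabular method), an antiderivative of (3*u**2 - 4*u - 1) cos(5*u) is 3*u**2*sin(5*u)/5 - 4*u*sin(5*u)/5 + 6*u*cos(5*u)/25 - 31*sin(5*u)/125 - 4*cos(5*u)/25; evaluating from -pi to pi: ∫_{-pi}^{pi} (3*u**2 - 4*u - 1) cos(5*u) du = (4/25 - 6*pi/25) - (4/25 + 6*pi/25) = -12*pi/25.
Hence a_5 = (1/pi)·(-12*pi/25) = -12/25.

-12/25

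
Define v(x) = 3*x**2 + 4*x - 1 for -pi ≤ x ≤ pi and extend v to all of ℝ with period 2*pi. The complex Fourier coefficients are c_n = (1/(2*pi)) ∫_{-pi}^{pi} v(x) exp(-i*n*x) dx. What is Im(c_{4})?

Since v is real-valued, Im(c_{4}) = -(1/(2*pi)) ∫_{-pi}^{pi} v(x) sin(4*x) dx = -b_{4}/2.
Integrating by parts twice (tabular method), an antiderivative of (3*x**2 + 4*x - 1) sin(4*x) is -3*x**2*cos(4*x)/4 + 3*x*sin(4*x)/8 - x*cos(4*x) + sin(4*x)/4 + 11*cos(4*x)/32; evaluating from -pi to pi: ∫_{-pi}^{pi} (3*x**2 + 4*x - 1) sin(4*x) dx = (-3*pi**2/4 - pi + 11/32) - (-3*pi**2/4 + 11/32 + pi) = -2*pi.
Hence Im(c_{4}) = (-1/(2*pi))·(-2*pi) = 1.

1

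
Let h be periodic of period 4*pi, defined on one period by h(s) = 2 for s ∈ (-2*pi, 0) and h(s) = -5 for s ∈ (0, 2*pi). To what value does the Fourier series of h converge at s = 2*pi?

At s = 2*pi the one-sided limits are h(2*pi^-) = -5 and h(2*pi^+) = 2.
By Dirichlet's theorem the series converges to their average, [(-5) + (2)]/2 = -3/2.

-3/2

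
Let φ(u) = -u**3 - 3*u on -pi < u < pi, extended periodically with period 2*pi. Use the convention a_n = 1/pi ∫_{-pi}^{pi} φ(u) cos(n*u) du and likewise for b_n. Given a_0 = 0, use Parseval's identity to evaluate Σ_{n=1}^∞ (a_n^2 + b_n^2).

2*pi**2*(105 + 42*pi**2 + 5*pi**4)/35

Parseval: a_0^2/2 + Σ_{n≥1} (a_n^2+b_n^2) = 1/pi ∫_{-pi}^{pi} φ(u)^2 du = 2*pi**2*(105 + 42*pi**2 + 5*pi**4)/35.
Subtract a_0^2/2 = 0: Σ (a_n^2+b_n^2) = 2*pi**2*(105 + 42*pi**2 + 5*pi**4)/35.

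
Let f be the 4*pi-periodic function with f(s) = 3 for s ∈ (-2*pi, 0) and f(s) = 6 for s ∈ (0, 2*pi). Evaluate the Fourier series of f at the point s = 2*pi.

At s = 2*pi the one-sided limits are f(2*pi^-) = 6 and f(2*pi^+) = 3.
By Dirichlet's theorem the series converges to their average, [(6) + (3)]/2 = 9/2.

9/2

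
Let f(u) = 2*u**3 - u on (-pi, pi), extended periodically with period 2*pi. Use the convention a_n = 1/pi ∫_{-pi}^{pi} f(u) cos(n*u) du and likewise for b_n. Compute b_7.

b_7 = 1/pi ∫_{-pi}^{pi} f(u) sin(7*u) du.
f is odd and sin(7*u) is odd, so the integrand is even and b_7 = 2/pi ∫_0^{pi} f(u) sin(7*u) du.
Integrating by parts three times (tabular method), an antiderivative of (2*u**3 - u) sin(7*u) is -2*u**3*cos(7*u)/7 + 6*u**2*sin(7*u)/49 + 61*u*cos(7*u)/343 - 61*sin(7*u)/2401; evaluating from 0 to pi: ∫_{0}^{pi} (2*u**3 - u) sin(7*u) du = (pi*(-61 + 98*pi**2)/343) - (0) = pi*(-61 + 98*pi**2)/343.
Hence b_7 = (2/pi)·(pi*(-61 + 98*pi**2)/343) = -122/343 + 4*pi**2/7.

-122/343 + 4*pi**2/7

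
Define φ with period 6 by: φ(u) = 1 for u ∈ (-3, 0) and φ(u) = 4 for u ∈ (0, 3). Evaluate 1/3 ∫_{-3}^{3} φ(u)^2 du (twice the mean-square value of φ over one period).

17

1/3 ∫_{-3}^{3} φ(u)^2 du = 1/3 · (51) = 17.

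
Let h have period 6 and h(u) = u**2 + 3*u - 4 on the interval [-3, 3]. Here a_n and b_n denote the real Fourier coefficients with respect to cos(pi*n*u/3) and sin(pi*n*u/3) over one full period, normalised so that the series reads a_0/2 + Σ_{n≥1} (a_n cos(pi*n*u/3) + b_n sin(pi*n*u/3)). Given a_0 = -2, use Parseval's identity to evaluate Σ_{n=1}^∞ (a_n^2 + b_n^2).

Parseval: a_0^2/2 + Σ_{n≥1} (a_n^2+b_n^2) = 1/3 ∫_{-3}^{3} h(u)^2 du = 352/5.
Subtract a_0^2/2 = 2: Σ (a_n^2+b_n^2) = 342/5.

342/5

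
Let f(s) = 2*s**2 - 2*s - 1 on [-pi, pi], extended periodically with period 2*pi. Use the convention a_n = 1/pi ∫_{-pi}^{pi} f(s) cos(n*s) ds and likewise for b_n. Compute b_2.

b_2 = 1/pi ∫_{-pi}^{pi} f(s) sin(2*s) ds.
Integrating by parts twice (tabular method), an antiderivative of (2*s**2 - 2*s - 1) sin(2*s) is -s**2*cos(2*s) + s*sin(2*s) + s*cos(2*s) - sin(2*s)/2 + cos(2*s); evaluating from -pi to pi: ∫_{-pi}^{pi} (2*s**2 - 2*s - 1) sin(2*s) ds = (-pi**2 + 1 + pi) - (-pi**2 - pi + 1) = 2*pi.
Hence b_2 = (1/pi)·(2*pi) = 2.

2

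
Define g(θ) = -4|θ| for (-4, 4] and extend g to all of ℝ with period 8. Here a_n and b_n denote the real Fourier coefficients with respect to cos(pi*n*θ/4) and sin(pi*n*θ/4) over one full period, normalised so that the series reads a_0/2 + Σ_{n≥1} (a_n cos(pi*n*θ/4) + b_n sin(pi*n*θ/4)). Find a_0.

a_0 = 1/4 ∫_{-4}^{4} g(θ) dθ = 1/4 · (-64) = -16.

-16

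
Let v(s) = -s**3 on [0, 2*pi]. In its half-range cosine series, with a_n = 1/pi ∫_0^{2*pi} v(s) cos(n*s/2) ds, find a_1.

-192/pi + 48*pi

a_1 = 1/pi ∫_0^{2*pi} (-s**3) cos(s/2) ds.
Integrating by parts three times (tabular method), an antiderivative of (-s**3) cos(s/2) is -2*s**3*sin(s/2) - 12*s**2*cos(s/2) + 48*s*sin(s/2) + 96*cos(s/2); evaluating from 0 to 2*pi: ∫_{0}^{2*pi} (-s**3) cos(s/2) ds = (-96 + 48*pi**2) - (96) = -192 + 48*pi**2.
Hence a_1 = (1/pi)·(-192 + 48*pi**2) = -192/pi + 48*pi.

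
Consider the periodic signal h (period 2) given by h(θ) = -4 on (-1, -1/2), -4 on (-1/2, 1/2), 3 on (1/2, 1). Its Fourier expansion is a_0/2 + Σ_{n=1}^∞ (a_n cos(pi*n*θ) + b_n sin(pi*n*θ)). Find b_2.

b_2 = ∫_{-1}^{1} h(θ) sin(2*pi*θ) dθ.
Split the integral at the breakpoints.
Directly, an antiderivative of (-4) sin(2*pi*θ) is 2*cos(2*pi*θ)/pi; evaluating from -1 to -1/2: ∫_{-1}^{-1/2} (-4) sin(2*pi*θ) dθ = (-2/pi) - (2/pi) = -4/pi.
Directly, an antiderivative of (-4) sin(2*pi*θ) is 2*cos(2*pi*θ)/pi; evaluating from -1/2 to 1/2: ∫_{-1/2}^{1/2} (-4) sin(2*pi*θ) dθ = (-2/pi) - (-2/pi) = 0.
Directly, an antiderivative of (3) sin(2*pi*θ) is -3*cos(2*pi*θ)/(2*pi); evaluating from 1/2 to 1: ∫_{1/2}^{1} (3) sin(2*pi*θ) dθ = (-3/(2*pi)) - (3/(2*pi)) = -3/pi.
Summing the pieces gives b_2 = -7/pi.

-7/pi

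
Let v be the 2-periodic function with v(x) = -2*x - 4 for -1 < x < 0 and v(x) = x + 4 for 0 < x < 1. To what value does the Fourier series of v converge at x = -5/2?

-3

x = -5/2 differs from x = -1/2 by -1 full period(s), and the series is 2-periodic.
v is continuous at x = -1/2 with value -3, so the series converges to -3 there.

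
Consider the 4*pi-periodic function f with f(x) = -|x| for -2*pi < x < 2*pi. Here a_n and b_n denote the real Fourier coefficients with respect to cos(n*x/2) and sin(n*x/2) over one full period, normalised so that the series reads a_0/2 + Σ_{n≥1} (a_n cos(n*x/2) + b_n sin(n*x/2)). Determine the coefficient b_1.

0

b_1 = (1/(2*pi)) ∫_{-2*pi}^{2*pi} f(x) sin(x/2) dx.
f is even and sin(x/2) is odd, so the integrand is odd over a symmetric interval and the integral vanishes.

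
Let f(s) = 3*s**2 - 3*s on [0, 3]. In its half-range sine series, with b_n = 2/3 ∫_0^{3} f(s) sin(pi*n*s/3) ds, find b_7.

36*(-6 + 49*pi**2)/(343*pi**3)

b_7 = 2/3 ∫_0^{3} (3*s**2 - 3*s) sin(7*pi*s/3) ds.
Integrating by parts twice (tabular method), an antiderivative of (3*s**2 - 3*s) sin(7*pi*s/3) is -9*s**2*cos(7*pi*s/3)/(7*pi) + 54*s*sin(7*pi*s/3)/(49*pi**2) + 9*s*cos(7*pi*s/3)/(7*pi) - 27*sin(7*pi*s/3)/(49*pi**2) + 162*cos(7*pi*s/3)/(343*pi**3); evaluating from 0 to 3: ∫_{0}^{3} (3*s**2 - 3*s) sin(7*pi*s/3) ds = (54*(-3 + 49*pi**2)/(343*pi**3)) - (162/(343*pi**3)) = 54*(-6 + 49*pi**2)/(343*pi**3).
Hence b_7 = (2/3)·(54*(-6 + 49*pi**2)/(343*pi**3)) = 36*(-6 + 49*pi**2)/(343*pi**3).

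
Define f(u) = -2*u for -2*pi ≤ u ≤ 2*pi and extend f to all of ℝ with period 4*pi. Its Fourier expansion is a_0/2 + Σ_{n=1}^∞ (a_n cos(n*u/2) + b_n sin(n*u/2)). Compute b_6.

b_6 = (1/(2*pi)) ∫_{-2*pi}^{2*pi} f(u) sin(3*u) du.
f is odd and sin(3*u) is odd, so the integrand is even and b_6 = 1/pi ∫_0^{2*pi} f(u) sin(3*u) du.
Integrating by parts (boundary term plus one more integral), an antiderivative of (-2*u) sin(3*u) is 2*u*cos(3*u)/3 - 2*sin(3*u)/9; evaluating from 0 to 2*pi: ∫_{0}^{2*pi} (-2*u) sin(3*u) du = (4*pi/3) - (0) = 4*pi/3.
Hence b_6 = (1/pi)·(4*pi/3) = 4/3.

4/3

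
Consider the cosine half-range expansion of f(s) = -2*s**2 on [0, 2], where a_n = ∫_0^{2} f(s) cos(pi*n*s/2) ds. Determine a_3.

32/(9*pi**2)

a_3 = ∫_0^{2} (-2*s**2) cos(3*pi*s/2) ds.
Integrating by parts twice (tabular method), an antiderivative of (-2*s**2) cos(3*pi*s/2) is -4*s**2*sin(3*pi*s/2)/(3*pi) - 16*s*cos(3*pi*s/2)/(9*pi**2) + 32*sin(3*pi*s/2)/(27*pi**3); evaluating from 0 to 2: ∫_{0}^{2} (-2*s**2) cos(3*pi*s/2) ds = (32/(9*pi**2)) - (0) = 32/(9*pi**2).
Hence a_3 = 32/(9*pi**2).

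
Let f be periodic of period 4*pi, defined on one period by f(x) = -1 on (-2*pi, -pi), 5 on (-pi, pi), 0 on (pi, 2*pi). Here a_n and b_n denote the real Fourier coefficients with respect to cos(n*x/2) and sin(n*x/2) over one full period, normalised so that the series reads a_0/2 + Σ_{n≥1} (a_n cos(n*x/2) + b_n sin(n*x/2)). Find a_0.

a_0 = (1/(2*pi)) ∫_{-2*pi}^{2*pi} f(x) dx = (1/(2*pi)) · (9*pi) = 9/2.

9/2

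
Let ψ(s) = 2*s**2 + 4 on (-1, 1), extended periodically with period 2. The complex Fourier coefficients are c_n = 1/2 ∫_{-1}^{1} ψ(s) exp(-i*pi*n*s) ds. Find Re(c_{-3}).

-4/(9*pi**2)

Since ψ is real-valued, Re(c_{-3}) = 1/2 ∫_{-1}^{1} ψ(s) cos(-3*pi*s) ds = a_{3}/2.
ψ is even and cos(-3*pi*s) is even, so the integrand is even: ∫_{-1}^{1} ψ(s) cos(-3*pi*s) ds = 2∫_0^{1} ψ(s) cos(-3*pi*s) ds.
Integrating by parts twice (tabular method), an antiderivative of (2*s**2 + 4) cos(-3*pi*s) is 2*s**2*sin(3*pi*s)/(3*pi) + 4*s*cos(3*pi*s)/(9*pi**2) - 4*sin(3*pi*s)/(27*pi**3) + 4*sin(3*pi*s)/(3*pi); evaluating from 0 to 1: ∫_{0}^{1} (2*s**2 + 4) cos(-3*pi*s) ds = (-4/(9*pi**2)) - (0) = -4/(9*pi**2).
So ∫_{-1}^{1} ψ(s) cos(-3*pi*s) ds = -8/(9*pi**2).
Hence Re(c_{-3}) = (1/2)·(-8/(9*pi**2)) = -4/(9*pi**2).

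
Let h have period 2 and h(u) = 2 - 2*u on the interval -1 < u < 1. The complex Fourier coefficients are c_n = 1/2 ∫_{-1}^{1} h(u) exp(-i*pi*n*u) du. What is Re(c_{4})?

0

Since h is real-valued, Re(c_{4}) = 1/2 ∫_{-1}^{1} h(u) cos(4*pi*u) du = a_{4}/2.
Integrating by parts (boundary term plus one more integral), an antiderivative of (2 - 2*u) cos(4*pi*u) is -u*sin(4*pi*u)/(2*pi) + sin(4*pi*u)/(2*pi) - cos(4*pi*u)/(8*pi**2); evaluating from -1 to 1: ∫_{-1}^{1} (2 - 2*u) cos(4*pi*u) du = (-1/(8*pi**2)) - (-1/(8*pi**2)) = 0.
Hence Re(c_{4}) = (1/2)·(0) = 0.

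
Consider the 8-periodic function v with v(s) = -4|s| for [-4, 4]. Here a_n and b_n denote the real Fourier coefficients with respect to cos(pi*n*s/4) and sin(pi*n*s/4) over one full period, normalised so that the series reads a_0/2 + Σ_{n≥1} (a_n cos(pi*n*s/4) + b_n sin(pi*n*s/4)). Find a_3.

64/(9*pi**2)

a_3 = 1/4 ∫_{-4}^{4} v(s) cos(3*pi*s/4) ds.
v is even and cos(3*pi*s/4) is even, so the integrand is even and a_3 = 1/2 ∫_0^{4} v(s) cos(3*pi*s/4) ds.
Integrating by parts (boundary term plus one more integral), an antiderivative of (-4*s) cos(3*pi*s/4) is -16*s*sin(3*pi*s/4)/(3*pi) - 64*cos(3*pi*s/4)/(9*pi**2); evaluating from 0 to 4: ∫_{0}^{4} (-4*s) cos(3*pi*s/4) ds = (64/(9*pi**2)) - (-64/(9*pi**2)) = 128/(9*pi**2).
Hence a_3 = (1/2)·(128/(9*pi**2)) = 64/(9*pi**2).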